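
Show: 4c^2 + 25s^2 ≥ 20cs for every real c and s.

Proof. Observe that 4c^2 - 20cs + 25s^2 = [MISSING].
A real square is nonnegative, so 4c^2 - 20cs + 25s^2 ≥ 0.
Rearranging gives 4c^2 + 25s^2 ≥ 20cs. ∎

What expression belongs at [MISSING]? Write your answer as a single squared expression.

4c^2 - 20cs + 25s^2 is a perfect-square trinomial: the outer terms are (2c)^2 and (5s)^2, and the cross term is -2·2c·5s.
So 4c^2 - 20cs + 25s^2 = (2c - 5s)^2 ≥ 0.

(2c - 5s)^2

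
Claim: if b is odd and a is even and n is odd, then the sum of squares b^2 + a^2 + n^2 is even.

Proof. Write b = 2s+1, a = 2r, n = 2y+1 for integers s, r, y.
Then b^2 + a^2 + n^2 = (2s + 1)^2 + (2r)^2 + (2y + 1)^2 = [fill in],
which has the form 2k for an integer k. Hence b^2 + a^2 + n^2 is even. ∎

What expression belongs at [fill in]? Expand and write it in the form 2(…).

Expanding: (2s + 1)^2 + (2r)^2 + (2y + 1)^2 = 4r^2 + 4s^2 + 4s + 4y^2 + 4y + 2.
Every term is even; pulling out the factor of 2 gives 2(2r^2 + 2s^2 + 2s + 2y^2 + 2y + 1).

2(2r^2 + 2s^2 + 2s + 2y^2 + 2y + 1)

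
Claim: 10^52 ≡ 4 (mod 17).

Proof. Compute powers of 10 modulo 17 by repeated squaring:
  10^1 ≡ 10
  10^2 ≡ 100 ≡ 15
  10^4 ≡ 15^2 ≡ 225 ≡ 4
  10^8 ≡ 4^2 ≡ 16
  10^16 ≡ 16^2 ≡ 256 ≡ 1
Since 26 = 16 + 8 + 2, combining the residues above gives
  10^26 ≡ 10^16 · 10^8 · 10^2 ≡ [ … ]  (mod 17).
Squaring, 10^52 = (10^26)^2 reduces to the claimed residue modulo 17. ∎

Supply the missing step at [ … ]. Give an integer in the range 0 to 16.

Multiply the listed residues: 1 · 16 · 15 = 16 → 240.
Reducing modulo 17: 240 = 14·17 + 2, so 10^26 ≡ 2.

2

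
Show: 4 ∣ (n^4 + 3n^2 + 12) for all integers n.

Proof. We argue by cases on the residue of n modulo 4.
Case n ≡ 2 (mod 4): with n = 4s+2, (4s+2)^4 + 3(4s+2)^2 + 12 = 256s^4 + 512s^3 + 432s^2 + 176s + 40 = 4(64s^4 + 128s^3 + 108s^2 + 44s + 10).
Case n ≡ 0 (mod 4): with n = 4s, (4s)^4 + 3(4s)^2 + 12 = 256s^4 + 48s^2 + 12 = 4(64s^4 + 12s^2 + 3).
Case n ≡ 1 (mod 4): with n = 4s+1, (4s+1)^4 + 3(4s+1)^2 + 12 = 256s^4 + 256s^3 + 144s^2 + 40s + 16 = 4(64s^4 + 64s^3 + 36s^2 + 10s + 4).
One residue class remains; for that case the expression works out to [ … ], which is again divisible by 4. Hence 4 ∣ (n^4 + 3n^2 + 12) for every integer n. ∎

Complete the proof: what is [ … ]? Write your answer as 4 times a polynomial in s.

The residues treated are {2, 0, 1}, so the missing case is n ≡ 3 (mod 4); write n = 4s+3.
Then (4s+3)^4 + 3(4s+3)^2 + 12 = 256s^4 + 768s^3 + 912s^2 + 504s + 120 = 4(64s^4 + 192s^3 + 228s^2 + 126s + 30).

4(64s^4 + 192s^3 + 228s^2 + 126s + 30)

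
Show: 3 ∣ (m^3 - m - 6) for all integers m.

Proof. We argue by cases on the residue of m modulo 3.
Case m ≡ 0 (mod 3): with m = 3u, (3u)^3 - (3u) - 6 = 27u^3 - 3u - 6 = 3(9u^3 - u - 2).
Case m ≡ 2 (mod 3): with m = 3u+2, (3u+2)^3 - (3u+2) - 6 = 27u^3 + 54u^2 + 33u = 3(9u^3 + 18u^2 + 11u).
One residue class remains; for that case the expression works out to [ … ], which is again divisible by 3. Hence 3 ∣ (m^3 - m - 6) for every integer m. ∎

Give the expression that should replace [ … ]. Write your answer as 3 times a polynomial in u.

The residues treated are {0, 2}, so the missing case is m ≡ 1 (mod 3); write m = 3u+1.
Then (3u+1)^3 - (3u+1) - 6 = 27u^3 + 27u^2 + 6u - 6 = 3(9u^3 + 9u^2 + 2u - 2).

3(9u^3 + 9u^2 + 2u - 2)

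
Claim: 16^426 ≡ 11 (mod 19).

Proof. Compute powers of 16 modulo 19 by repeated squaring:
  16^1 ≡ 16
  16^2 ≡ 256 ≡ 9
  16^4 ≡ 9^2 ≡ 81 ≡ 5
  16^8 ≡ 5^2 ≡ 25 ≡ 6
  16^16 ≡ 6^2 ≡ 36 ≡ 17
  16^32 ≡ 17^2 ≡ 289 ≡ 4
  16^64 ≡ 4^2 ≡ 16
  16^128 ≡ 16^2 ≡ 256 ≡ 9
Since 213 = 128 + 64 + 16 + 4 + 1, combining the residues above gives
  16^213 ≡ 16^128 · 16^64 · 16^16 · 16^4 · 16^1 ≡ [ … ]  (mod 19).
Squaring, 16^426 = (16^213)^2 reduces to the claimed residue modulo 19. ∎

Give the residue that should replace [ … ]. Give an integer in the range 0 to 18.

7

Multiply the listed residues: 9 · 16 · 17 · 5 · 16 = 144 → 2448 → 12240 → 195840.
Reducing modulo 19: 195840 = 10307·19 + 7, so 16^213 ≡ 7.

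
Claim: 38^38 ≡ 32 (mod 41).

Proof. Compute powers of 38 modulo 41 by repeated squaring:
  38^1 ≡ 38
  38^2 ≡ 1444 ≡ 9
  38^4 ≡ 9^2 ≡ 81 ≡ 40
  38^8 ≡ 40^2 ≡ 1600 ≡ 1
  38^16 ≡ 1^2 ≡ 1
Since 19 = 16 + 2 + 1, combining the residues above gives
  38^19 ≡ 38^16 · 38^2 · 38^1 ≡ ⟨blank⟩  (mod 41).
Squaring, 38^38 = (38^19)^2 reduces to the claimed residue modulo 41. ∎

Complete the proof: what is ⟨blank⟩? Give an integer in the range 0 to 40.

38^16 · 38^2 · 38^1 ≡ 1 · 9 · 38 = 342.
342 mod 41 = 14, so 38^19 ≡ 14 (mod 41).

14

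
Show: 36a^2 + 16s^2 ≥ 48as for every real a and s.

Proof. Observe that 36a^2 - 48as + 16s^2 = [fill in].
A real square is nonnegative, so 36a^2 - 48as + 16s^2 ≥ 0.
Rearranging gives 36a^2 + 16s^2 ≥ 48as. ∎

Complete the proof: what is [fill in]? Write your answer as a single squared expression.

36a^2 - 48as + 16s^2 is a perfect-square trinomial: the outer terms are (6a)^2 and (4s)^2, and the cross term is -2·6a·4s.
So 36a^2 - 48as + 16s^2 = (6a - 4s)^2 ≥ 0.

(6a - 4s)^2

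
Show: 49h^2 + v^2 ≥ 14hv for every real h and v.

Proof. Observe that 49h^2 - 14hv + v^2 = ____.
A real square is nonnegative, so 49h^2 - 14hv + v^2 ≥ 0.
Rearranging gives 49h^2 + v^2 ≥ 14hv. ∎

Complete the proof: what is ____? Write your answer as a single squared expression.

(7h - v)^2

The leading and trailing coefficients are 7^2 and 1^2, and 14 = 2·7·1, so the trinomial is (7h - v)^2.
Hence 49h^2 - 14hv + v^2 ≥ 0.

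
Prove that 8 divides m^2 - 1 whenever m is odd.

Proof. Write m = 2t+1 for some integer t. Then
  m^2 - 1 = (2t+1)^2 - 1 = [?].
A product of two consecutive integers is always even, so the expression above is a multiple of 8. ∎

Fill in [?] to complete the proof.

4t(t + 1)

(2t+1)^2 - 1 = 4t^2 + 4t + 1 - 1 = 4t^2 + 4t = 4t(t+1).
Since t and t+1 are consecutive, t(t+1) is even, and 4·(even) is a multiple of 8.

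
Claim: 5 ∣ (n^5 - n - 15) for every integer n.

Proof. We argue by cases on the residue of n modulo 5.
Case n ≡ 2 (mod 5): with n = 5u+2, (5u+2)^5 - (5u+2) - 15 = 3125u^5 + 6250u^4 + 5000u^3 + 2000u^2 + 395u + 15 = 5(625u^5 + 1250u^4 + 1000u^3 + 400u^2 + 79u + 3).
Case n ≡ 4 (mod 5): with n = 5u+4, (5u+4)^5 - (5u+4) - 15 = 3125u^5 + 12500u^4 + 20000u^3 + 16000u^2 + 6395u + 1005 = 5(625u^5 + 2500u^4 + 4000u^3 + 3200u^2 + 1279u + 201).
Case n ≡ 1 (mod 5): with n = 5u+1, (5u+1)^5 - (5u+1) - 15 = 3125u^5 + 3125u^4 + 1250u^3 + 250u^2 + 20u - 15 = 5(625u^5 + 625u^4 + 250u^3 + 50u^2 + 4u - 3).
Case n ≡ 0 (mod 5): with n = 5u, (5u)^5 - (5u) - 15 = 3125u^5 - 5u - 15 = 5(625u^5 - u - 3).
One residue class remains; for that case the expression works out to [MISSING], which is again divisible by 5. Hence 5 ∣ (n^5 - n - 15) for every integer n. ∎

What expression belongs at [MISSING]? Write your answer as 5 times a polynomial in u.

Only n ≡ 3 (mod 5) is unaccounted for. Put n = 5u+3:
(5u+3)^5 - (5u+3) - 15 expands to 3125u^5 + 9375u^4 + 11250u^3 + 6750u^2 + 2020u + 225,
and factoring out 5 leaves 5(625u^5 + 1875u^4 + 2250u^3 + 1350u^2 + 404u + 45).

5(625u^5 + 1875u^4 + 2250u^3 + 1350u^2 + 404u + 45)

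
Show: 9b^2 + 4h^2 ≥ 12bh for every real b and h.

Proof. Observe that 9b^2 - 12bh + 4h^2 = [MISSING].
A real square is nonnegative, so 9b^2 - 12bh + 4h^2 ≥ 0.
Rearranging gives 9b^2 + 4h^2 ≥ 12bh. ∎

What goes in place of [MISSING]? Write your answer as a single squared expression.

9b^2 - 12bh + 4h^2 is a perfect-square trinomial: the outer terms are (3b)^2 and (2h)^2, and the cross term is -2·3b·2h.
So 9b^2 - 12bh + 4h^2 = (3b - 2h)^2 ≥ 0.

(3b - 2h)^2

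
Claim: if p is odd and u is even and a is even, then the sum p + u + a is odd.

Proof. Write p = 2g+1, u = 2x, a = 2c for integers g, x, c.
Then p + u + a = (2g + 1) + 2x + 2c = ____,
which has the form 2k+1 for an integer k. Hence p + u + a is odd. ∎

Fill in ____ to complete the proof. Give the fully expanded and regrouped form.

2(c + g + x) + 1

Expanding: (2g + 1) + 2x + 2c = 2c + 2g + 2x + 1.
Every term except the constant is even, so this is 2(c + g + x) + 1,
and c + g + x ∈ ℤ gives the required form.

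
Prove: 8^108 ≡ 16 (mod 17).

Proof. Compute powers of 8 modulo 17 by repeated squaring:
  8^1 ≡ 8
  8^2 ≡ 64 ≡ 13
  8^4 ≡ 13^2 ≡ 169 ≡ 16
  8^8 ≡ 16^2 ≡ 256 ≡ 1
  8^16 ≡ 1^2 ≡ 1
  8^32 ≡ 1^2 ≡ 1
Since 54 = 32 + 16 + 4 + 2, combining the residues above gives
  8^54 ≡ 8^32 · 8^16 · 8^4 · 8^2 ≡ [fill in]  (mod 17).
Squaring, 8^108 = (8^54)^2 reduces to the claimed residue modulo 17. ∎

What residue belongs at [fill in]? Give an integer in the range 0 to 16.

8^32 · 8^16 · 8^4 · 8^2 ≡ 1 · 1 · 16 · 13 = 208.
208 mod 17 = 4, so 8^54 ≡ 4 (mod 17).

4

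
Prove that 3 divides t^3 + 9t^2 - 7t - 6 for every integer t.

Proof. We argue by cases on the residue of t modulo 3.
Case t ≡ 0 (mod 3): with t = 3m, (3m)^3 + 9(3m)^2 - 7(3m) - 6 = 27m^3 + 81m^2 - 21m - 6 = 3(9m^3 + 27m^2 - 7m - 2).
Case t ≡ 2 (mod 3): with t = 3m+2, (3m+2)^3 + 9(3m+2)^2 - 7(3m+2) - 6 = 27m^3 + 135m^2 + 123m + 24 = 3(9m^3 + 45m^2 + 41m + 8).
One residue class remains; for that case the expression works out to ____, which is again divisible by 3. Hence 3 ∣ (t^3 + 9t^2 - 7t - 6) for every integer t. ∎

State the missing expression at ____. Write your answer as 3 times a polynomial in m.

3(9m^3 + 36m^2 + 14m - 1)

Only t ≡ 1 (mod 3) is unaccounted for. Put t = 3m+1:
(3m+1)^3 + 9(3m+1)^2 - 7(3m+1) - 6 expands to 27m^3 + 108m^2 + 42m - 3,
and factoring out 3 leaves 3(9m^3 + 36m^2 + 14m - 1).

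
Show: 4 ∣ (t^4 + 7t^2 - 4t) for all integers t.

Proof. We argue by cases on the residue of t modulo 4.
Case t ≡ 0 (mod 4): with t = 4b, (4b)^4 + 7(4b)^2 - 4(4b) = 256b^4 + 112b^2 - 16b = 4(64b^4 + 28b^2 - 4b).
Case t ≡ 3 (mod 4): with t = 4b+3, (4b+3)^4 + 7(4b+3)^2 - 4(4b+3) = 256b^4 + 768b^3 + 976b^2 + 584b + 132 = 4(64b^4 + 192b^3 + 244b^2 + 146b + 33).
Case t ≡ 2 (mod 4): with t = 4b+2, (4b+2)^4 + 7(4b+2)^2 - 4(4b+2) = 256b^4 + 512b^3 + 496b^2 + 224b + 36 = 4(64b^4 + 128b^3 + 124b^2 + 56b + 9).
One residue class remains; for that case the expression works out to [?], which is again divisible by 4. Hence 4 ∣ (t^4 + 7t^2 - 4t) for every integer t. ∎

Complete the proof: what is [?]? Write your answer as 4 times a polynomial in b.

4(64b^4 + 64b^3 + 52b^2 + 14b + 1)

The residues treated are {0, 3, 2}, so the missing case is t ≡ 1 (mod 4); write t = 4b+1.
Then (4b+1)^4 + 7(4b+1)^2 - 4(4b+1) = 256b^4 + 256b^3 + 208b^2 + 56b + 4 = 4(64b^4 + 64b^3 + 52b^2 + 14b + 1).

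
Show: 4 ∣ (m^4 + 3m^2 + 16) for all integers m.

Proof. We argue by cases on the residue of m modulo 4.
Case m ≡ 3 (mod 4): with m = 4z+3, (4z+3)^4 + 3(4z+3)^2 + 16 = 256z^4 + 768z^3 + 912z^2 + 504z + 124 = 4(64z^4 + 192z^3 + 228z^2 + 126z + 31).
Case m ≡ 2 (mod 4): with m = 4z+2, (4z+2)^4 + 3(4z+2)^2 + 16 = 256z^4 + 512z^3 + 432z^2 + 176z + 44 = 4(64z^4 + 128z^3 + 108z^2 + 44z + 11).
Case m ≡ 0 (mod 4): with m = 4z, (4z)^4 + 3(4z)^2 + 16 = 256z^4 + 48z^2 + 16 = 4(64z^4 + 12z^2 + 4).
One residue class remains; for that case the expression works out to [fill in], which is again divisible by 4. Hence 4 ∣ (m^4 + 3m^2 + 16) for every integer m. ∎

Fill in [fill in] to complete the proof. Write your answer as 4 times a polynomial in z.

4(64z^4 + 64z^3 + 36z^2 + 10z + 5)

The residues treated are {3, 2, 0}, so the missing case is m ≡ 1 (mod 4); write m = 4z+1.
Then (4z+1)^4 + 3(4z+1)^2 + 16 = 256z^4 + 256z^3 + 144z^2 + 40z + 20 = 4(64z^4 + 64z^3 + 36z^2 + 10z + 5).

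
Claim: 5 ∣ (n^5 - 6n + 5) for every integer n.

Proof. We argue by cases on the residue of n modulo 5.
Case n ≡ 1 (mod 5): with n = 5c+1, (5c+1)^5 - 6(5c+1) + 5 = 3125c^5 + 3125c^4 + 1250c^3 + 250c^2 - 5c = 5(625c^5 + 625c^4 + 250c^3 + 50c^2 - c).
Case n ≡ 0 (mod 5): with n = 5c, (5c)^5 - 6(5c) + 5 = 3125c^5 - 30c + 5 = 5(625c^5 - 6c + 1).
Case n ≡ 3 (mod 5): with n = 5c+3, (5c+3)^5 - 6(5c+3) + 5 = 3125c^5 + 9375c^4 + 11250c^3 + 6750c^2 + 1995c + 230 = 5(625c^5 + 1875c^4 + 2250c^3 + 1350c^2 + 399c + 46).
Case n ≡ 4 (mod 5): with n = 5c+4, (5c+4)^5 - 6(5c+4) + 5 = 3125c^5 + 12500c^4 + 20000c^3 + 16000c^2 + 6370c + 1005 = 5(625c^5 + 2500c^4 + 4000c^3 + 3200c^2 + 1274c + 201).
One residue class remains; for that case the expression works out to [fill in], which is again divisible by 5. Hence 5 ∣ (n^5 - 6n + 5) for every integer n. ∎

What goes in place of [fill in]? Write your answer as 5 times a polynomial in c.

5(625c^5 + 1250c^4 + 1000c^3 + 400c^2 + 74c + 5)

Only n ≡ 2 (mod 5) is unaccounted for. Put n = 5c+2:
(5c+2)^5 - 6(5c+2) + 5 expands to 3125c^5 + 6250c^4 + 5000c^3 + 2000c^2 + 370c + 25,
and factoring out 5 leaves 5(625c^5 + 1250c^4 + 1000c^3 + 400c^2 + 74c + 5).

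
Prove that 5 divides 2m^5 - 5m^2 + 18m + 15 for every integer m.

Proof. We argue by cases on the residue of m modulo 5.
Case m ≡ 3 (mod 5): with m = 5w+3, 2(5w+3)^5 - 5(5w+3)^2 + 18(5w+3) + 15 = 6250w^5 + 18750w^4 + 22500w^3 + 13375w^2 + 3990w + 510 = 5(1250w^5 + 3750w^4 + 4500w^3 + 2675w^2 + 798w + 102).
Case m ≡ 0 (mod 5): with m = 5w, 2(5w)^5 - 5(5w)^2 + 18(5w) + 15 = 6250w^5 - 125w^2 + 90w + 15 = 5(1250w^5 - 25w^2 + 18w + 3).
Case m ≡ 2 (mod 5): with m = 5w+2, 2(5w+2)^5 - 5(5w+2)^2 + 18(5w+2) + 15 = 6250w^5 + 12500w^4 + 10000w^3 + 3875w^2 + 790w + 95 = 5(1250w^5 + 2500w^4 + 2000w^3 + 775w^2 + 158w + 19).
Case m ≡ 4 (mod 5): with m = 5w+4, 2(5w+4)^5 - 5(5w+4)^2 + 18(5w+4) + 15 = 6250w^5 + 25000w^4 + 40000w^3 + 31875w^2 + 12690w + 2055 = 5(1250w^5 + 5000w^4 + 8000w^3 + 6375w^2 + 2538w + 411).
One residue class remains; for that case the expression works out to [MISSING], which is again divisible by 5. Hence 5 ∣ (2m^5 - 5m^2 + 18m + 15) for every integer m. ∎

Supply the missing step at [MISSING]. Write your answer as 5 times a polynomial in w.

5(1250w^5 + 1250w^4 + 500w^3 + 75w^2 + 18w + 6)

The residues treated are {3, 0, 2, 4}, so the missing case is m ≡ 1 (mod 5); write m = 5w+1.
Then 2(5w+1)^5 - 5(5w+1)^2 + 18(5w+1) + 15 = 6250w^5 + 6250w^4 + 2500w^3 + 375w^2 + 90w + 30 = 5(1250w^5 + 1250w^4 + 500w^3 + 75w^2 + 18w + 6).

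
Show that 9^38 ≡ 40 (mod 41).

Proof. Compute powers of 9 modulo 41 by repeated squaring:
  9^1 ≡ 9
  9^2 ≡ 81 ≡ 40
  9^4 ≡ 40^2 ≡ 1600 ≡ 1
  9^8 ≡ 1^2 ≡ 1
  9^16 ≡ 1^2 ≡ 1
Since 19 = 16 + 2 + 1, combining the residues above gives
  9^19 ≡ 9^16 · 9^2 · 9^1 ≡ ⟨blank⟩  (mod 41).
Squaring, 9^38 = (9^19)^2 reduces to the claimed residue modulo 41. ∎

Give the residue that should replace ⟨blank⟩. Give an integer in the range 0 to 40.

Multiply the listed residues: 1 · 40 · 9 = 40 → 360.
Reducing modulo 41: 360 = 8·41 + 32, so 9^19 ≡ 32.

32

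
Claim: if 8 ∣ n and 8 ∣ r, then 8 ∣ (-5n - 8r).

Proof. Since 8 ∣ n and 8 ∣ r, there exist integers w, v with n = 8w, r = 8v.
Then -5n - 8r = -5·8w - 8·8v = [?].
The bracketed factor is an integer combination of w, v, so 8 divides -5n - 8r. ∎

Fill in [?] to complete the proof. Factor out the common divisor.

8(-8v - 5w)

Pull the common 8 out of every term: -5·8w - 8·8v = 8(-8v - 5w).
-8v - 5w is an integer, which exhibits the divisibility.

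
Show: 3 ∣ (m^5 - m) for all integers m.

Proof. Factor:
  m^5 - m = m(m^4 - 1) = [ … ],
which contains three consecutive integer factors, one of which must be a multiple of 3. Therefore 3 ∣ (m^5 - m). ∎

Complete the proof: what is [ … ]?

(m - 1)m(m + 1)(m^2 + 1)

m^4 - 1 = (m^2 - 1)(m^2 + 1), and m^2 - 1 = (m-1)(m+1).
So m(m^4 - 1) = (m - 1)m(m + 1)(m^2 + 1).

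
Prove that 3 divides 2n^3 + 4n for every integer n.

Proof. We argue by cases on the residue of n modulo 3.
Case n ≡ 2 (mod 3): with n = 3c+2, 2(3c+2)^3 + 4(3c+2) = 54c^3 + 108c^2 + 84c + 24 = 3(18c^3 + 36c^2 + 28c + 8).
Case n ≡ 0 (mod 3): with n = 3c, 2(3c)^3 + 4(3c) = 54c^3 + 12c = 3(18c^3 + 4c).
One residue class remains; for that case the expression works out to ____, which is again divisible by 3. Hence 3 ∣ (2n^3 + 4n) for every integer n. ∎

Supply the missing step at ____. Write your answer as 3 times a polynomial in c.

3(18c^3 + 18c^2 + 10c + 2)

The residues treated are {2, 0}, so the missing case is n ≡ 1 (mod 3); write n = 3c+1.
Then 2(3c+1)^3 + 4(3c+1) = 54c^3 + 54c^2 + 30c + 6 = 3(18c^3 + 18c^2 + 10c + 2).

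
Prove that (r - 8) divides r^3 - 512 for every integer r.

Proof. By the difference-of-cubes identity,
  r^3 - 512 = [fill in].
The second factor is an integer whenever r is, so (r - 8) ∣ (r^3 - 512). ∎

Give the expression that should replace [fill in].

a^3 - b^3 = (a - b)(a^2 + ab + b^2). With a = r, b = 8:
r^3 - 512 = (r - 8)(r^2 + 8r + 64).

(r - 8)(r^2 + 8r + 64)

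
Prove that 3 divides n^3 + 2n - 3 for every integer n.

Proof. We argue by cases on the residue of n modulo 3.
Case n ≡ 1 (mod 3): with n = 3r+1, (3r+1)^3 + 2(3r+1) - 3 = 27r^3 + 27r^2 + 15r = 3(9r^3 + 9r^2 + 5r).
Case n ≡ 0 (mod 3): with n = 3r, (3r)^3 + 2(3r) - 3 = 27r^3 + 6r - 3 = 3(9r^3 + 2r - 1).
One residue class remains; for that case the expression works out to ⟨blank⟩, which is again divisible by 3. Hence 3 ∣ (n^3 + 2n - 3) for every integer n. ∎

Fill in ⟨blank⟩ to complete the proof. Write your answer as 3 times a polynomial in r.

Only n ≡ 2 (mod 3) is unaccounted for. Put n = 3r+2:
(3r+2)^3 + 2(3r+2) - 3 expands to 27r^3 + 54r^2 + 42r + 9,
and factoring out 3 leaves 3(9r^3 + 18r^2 + 14r + 3).

3(9r^3 + 18r^2 + 14r + 3)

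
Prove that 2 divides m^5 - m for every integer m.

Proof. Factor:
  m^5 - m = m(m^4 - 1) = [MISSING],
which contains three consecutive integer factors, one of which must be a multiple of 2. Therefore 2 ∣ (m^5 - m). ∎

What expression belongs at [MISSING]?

(m - 1)m(m + 1)(m^2 + 1)

m^4 - 1 = (m^2 - 1)(m^2 + 1), and m^2 - 1 = (m-1)(m+1).
So m(m^4 - 1) = (m - 1)m(m + 1)(m^2 + 1).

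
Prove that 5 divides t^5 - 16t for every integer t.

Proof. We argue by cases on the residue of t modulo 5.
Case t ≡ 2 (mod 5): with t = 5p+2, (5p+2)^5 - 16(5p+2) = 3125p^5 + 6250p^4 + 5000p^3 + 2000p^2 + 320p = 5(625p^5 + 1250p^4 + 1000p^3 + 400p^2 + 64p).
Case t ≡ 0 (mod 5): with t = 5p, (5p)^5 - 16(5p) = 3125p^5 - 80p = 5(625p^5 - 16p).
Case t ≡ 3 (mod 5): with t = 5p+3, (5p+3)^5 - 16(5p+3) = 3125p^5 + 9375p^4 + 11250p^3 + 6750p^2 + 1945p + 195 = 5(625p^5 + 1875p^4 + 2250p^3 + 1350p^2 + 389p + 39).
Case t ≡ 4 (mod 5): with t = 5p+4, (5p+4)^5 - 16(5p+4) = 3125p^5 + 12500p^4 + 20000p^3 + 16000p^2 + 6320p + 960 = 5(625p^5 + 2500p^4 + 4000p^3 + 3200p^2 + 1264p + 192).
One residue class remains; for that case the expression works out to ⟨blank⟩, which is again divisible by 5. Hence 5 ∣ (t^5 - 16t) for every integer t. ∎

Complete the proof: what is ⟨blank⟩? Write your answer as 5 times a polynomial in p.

Only t ≡ 1 (mod 5) is unaccounted for. Put t = 5p+1:
(5p+1)^5 - 16(5p+1) expands to 3125p^5 + 3125p^4 + 1250p^3 + 250p^2 - 55p - 15,
and factoring out 5 leaves 5(625p^5 + 625p^4 + 250p^3 + 50p^2 - 11p - 3).

5(625p^5 + 625p^4 + 250p^3 + 50p^2 - 11p - 3)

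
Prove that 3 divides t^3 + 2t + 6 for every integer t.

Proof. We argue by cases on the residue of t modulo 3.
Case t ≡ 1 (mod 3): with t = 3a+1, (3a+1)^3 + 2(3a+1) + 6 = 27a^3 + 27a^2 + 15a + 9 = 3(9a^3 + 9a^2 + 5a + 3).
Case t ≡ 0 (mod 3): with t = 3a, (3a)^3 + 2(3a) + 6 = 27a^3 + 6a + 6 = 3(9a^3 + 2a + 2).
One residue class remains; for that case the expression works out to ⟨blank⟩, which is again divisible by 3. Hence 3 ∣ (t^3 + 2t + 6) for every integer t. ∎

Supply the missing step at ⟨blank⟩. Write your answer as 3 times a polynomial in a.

The residues treated are {1, 0}, so the missing case is t ≡ 2 (mod 3); write t = 3a+2.
Then (3a+2)^3 + 2(3a+2) + 6 = 27a^3 + 54a^2 + 42a + 18 = 3(9a^3 + 18a^2 + 14a + 6).

3(9a^3 + 18a^2 + 14a + 6)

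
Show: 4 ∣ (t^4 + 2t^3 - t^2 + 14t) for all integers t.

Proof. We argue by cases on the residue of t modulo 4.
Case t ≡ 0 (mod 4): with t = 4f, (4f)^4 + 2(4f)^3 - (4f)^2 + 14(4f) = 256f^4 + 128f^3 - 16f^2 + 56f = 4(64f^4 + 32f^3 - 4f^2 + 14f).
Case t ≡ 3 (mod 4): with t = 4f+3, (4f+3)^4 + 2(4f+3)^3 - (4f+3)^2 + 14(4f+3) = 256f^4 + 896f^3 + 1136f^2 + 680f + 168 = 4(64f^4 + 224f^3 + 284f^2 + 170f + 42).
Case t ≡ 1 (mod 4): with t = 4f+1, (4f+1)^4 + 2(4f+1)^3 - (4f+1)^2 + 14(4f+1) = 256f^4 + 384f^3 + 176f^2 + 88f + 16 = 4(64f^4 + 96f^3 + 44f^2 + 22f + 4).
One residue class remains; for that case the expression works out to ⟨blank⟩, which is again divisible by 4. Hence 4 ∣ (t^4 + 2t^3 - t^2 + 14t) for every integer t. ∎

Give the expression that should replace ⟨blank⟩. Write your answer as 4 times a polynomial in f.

4(64f^4 + 160f^3 + 140f^2 + 66f + 14)

Only t ≡ 2 (mod 4) is unaccounted for. Put t = 4f+2:
(4f+2)^4 + 2(4f+2)^3 - (4f+2)^2 + 14(4f+2) expands to 256f^4 + 640f^3 + 560f^2 + 264f + 56,
and factoring out 4 leaves 4(64f^4 + 160f^3 + 140f^2 + 66f + 14).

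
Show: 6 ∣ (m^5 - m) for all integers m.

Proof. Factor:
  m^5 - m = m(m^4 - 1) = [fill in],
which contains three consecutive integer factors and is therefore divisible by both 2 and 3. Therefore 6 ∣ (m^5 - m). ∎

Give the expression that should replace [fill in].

m^4 - 1 = (m^2 - 1)(m^2 + 1), and m^2 - 1 = (m-1)(m+1).
So m(m^4 - 1) = (m - 1)m(m + 1)(m^2 + 1).

(m - 1)m(m + 1)(m^2 + 1)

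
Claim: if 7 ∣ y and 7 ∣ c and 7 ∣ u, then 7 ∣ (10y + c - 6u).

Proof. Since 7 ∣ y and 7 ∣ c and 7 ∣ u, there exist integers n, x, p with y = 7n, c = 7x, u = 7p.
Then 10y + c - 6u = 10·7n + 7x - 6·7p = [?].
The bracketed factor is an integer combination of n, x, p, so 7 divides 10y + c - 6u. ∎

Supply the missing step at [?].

Each term has a factor of 7: 10·7n + 7x - 6·7p = 7·(10n - 6p + x).
Since 10n - 6p + x is an integer, 7 ∣ (10y + c - 6u).

7(10n - 6p + x)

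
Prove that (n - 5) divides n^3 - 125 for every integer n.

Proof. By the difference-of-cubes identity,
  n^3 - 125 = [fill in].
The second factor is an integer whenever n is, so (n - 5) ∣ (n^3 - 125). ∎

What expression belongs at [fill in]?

a^3 - b^3 = (a - b)(a^2 + ab + b^2). With a = n, b = 5:
n^3 - 125 = (n - 5)(n^2 + 5n + 25).

(n - 5)(n^2 + 5n + 25)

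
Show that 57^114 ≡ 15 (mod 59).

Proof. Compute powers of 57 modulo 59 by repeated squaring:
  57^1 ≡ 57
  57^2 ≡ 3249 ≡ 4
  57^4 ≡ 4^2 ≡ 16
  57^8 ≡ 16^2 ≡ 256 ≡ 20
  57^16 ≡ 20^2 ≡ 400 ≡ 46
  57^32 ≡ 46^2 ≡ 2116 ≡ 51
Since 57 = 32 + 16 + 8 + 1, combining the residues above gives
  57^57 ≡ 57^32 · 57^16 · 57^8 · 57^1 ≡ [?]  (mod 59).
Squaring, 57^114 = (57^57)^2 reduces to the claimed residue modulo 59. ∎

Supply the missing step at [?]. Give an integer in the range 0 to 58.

57^32 · 57^16 · 57^8 · 57^1 ≡ 51 · 46 · 20 · 57 = 2674440.
2674440 mod 59 = 29, so 57^57 ≡ 29 (mod 59).

29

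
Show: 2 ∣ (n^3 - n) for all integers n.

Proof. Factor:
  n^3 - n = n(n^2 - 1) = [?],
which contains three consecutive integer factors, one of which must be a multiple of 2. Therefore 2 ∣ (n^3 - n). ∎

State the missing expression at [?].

(n - 1)n(n + 1)

n(n^2 - 1) = n(n - 1)(n + 1) = (n - 1)n(n + 1).
These three factors are consecutive integers, so their product is divisible by 2.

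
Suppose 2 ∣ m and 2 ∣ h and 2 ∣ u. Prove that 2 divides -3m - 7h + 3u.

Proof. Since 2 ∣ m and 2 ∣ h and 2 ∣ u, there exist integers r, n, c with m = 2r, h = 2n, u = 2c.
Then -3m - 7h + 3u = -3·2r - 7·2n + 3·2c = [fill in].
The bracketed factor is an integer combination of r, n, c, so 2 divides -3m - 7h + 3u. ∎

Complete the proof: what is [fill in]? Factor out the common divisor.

Pull the common 2 out of every term: -3·2r - 7·2n + 3·2c = 2(3c - 7n - 3r).
3c - 7n - 3r is an integer, which exhibits the divisibility.

2(3c - 7n - 3r)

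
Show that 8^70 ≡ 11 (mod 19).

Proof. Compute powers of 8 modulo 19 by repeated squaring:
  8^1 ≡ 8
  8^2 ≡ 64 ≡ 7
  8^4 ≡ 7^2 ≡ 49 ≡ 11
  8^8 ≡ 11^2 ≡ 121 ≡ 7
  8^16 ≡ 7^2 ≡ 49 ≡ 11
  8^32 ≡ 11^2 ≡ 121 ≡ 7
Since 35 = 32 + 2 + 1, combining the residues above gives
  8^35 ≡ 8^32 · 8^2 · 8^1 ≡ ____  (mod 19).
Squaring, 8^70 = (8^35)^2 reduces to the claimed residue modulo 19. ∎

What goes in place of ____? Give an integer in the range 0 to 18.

Multiply the listed residues: 7 · 7 · 8 = 49 → 392.
Reducing modulo 19: 392 = 20·19 + 12, so 8^35 ≡ 12.

12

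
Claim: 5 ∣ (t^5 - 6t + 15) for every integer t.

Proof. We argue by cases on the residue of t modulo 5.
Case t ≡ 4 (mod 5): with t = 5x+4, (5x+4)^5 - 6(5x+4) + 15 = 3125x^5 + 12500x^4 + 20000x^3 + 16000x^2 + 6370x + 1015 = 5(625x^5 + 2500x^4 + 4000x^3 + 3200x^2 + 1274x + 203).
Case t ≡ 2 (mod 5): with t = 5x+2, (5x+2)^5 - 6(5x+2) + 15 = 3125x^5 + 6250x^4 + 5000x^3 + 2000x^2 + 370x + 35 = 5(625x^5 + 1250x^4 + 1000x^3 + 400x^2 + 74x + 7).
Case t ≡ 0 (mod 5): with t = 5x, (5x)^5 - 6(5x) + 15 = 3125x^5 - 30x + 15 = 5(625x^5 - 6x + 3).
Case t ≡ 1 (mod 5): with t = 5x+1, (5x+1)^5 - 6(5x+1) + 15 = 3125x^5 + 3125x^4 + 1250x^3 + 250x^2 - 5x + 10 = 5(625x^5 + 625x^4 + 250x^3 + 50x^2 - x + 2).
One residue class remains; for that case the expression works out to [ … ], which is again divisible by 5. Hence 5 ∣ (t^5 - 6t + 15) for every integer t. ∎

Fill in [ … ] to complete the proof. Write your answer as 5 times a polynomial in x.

The residues treated are {4, 2, 0, 1}, so the missing case is t ≡ 3 (mod 5); write t = 5x+3.
Then (5x+3)^5 - 6(5x+3) + 15 = 3125x^5 + 9375x^4 + 11250x^3 + 6750x^2 + 1995x + 240 = 5(625x^5 + 1875x^4 + 2250x^3 + 1350x^2 + 399x + 48).

5(625x^5 + 1875x^4 + 2250x^3 + 1350x^2 + 399x + 48)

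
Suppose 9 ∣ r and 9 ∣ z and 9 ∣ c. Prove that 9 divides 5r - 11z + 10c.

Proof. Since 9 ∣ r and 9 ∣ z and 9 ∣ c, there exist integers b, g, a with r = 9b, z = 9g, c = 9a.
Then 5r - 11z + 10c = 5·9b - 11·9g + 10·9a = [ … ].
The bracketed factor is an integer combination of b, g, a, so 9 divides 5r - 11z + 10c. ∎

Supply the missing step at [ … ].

Pull the common 9 out of every term: 5·9b - 11·9g + 10·9a = 9(10a + 5b - 11g).
10a + 5b - 11g is an integer, which exhibits the divisibility.

9(10a + 5b - 11g)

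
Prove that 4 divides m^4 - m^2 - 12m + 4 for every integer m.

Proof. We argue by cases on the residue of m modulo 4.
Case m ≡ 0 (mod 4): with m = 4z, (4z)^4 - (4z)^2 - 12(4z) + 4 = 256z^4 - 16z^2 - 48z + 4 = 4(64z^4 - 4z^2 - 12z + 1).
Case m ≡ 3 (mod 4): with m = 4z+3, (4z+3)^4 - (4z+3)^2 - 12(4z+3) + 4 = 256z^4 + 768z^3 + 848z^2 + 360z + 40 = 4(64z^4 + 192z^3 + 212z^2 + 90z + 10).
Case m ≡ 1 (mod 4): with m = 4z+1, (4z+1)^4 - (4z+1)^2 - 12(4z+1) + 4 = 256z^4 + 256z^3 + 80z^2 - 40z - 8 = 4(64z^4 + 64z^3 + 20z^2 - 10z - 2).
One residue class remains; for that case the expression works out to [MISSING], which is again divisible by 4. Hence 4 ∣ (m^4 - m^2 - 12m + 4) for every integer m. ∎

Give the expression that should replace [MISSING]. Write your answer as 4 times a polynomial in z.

4(64z^4 + 128z^3 + 92z^2 + 16z - 2)

The residues treated are {0, 3, 1}, so the missing case is m ≡ 2 (mod 4); write m = 4z+2.
Then (4z+2)^4 - (4z+2)^2 - 12(4z+2) + 4 = 256z^4 + 512z^3 + 368z^2 + 64z - 8 = 4(64z^4 + 128z^3 + 92z^2 + 16z - 2).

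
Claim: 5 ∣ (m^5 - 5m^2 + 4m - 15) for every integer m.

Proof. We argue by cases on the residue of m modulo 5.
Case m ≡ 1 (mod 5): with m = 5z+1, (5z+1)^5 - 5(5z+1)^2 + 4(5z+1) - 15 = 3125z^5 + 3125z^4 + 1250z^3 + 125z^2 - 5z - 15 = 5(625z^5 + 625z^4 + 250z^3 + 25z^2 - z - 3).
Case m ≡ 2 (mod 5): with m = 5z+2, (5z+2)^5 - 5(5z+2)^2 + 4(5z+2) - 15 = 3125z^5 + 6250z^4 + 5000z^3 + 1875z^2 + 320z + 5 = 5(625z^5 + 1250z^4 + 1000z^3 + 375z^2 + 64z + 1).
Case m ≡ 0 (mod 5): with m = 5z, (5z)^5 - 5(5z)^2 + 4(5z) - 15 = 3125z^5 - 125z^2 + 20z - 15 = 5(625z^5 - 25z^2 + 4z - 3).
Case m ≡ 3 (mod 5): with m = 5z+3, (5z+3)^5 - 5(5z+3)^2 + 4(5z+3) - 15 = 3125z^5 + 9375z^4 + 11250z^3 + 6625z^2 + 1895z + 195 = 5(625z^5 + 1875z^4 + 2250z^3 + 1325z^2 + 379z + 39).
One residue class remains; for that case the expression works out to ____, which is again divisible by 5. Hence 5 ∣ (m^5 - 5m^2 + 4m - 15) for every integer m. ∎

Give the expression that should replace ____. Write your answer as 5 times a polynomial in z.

The residues treated are {1, 2, 0, 3}, so the missing case is m ≡ 4 (mod 5); write m = 5z+4.
Then (5z+4)^5 - 5(5z+4)^2 + 4(5z+4) - 15 = 3125z^5 + 12500z^4 + 20000z^3 + 15875z^2 + 6220z + 945 = 5(625z^5 + 2500z^4 + 4000z^3 + 3175z^2 + 1244z + 189).

5(625z^5 + 2500z^4 + 4000z^3 + 3175z^2 + 1244z + 189)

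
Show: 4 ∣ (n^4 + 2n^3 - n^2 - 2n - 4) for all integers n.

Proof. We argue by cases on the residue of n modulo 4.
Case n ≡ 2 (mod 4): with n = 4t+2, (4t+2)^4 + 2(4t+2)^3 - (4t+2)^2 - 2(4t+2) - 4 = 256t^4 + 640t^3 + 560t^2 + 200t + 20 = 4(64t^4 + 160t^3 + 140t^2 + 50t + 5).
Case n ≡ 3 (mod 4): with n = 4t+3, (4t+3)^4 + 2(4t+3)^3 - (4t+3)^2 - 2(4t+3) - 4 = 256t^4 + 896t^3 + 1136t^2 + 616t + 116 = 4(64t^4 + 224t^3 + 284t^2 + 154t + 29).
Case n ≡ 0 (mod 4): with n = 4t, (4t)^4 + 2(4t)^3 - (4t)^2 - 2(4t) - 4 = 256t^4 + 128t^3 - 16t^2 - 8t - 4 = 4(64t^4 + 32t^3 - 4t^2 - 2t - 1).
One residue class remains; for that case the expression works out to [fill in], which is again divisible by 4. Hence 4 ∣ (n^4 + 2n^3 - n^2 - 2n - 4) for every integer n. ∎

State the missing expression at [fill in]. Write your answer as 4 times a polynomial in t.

4(64t^4 + 96t^3 + 44t^2 + 6t - 1)

The residues treated are {2, 3, 0}, so the missing case is n ≡ 1 (mod 4); write n = 4t+1.
Then (4t+1)^4 + 2(4t+1)^3 - (4t+1)^2 - 2(4t+1) - 4 = 256t^4 + 384t^3 + 176t^2 + 24t - 4 = 4(64t^4 + 96t^3 + 44t^2 + 6t - 1).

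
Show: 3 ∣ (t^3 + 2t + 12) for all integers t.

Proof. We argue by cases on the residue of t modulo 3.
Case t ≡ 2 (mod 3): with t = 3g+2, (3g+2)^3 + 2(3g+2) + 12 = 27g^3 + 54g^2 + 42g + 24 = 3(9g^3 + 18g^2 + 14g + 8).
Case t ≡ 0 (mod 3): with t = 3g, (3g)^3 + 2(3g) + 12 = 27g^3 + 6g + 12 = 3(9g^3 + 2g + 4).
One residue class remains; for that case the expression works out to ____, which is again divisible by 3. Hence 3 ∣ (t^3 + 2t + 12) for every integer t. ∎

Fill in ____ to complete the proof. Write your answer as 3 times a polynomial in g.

3(9g^3 + 9g^2 + 5g + 5)

The residues treated are {2, 0}, so the missing case is t ≡ 1 (mod 3); write t = 3g+1.
Then (3g+1)^3 + 2(3g+1) + 12 = 27g^3 + 27g^2 + 15g + 15 = 3(9g^3 + 9g^2 + 5g + 5).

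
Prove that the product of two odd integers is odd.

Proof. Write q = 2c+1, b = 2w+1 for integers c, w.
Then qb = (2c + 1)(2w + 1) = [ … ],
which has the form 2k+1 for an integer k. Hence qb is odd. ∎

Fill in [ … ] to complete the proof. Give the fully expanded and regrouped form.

2(2cw + c + w) + 1

Expanding: (2c + 1)(2w + 1) = 4cw + 2c + 2w + 1.
Every term except the constant is even, so this is 2(2cw + c + w) + 1,
and 2cw + c + w ∈ ℤ gives the required form.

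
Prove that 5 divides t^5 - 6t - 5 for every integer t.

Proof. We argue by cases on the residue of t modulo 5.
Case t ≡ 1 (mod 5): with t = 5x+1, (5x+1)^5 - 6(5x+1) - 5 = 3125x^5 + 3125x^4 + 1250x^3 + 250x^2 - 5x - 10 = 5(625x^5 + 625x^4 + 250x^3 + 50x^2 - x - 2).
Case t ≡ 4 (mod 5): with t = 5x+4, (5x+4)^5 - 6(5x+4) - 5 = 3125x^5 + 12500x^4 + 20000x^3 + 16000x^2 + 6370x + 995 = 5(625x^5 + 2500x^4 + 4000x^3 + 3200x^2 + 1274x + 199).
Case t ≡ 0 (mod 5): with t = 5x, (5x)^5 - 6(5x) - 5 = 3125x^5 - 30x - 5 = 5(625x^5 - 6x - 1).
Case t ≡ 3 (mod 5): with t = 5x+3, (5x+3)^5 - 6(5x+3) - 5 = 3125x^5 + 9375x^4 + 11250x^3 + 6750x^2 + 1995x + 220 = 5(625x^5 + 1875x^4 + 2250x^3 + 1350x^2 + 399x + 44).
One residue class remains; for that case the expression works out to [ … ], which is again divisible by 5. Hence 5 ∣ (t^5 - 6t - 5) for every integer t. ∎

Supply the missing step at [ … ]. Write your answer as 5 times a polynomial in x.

The residues treated are {1, 4, 0, 3}, so the missing case is t ≡ 2 (mod 5); write t = 5x+2.
Then (5x+2)^5 - 6(5x+2) - 5 = 3125x^5 + 6250x^4 + 5000x^3 + 2000x^2 + 370x + 15 = 5(625x^5 + 1250x^4 + 1000x^3 + 400x^2 + 74x + 3).

5(625x^5 + 1250x^4 + 1000x^3 + 400x^2 + 74x + 3)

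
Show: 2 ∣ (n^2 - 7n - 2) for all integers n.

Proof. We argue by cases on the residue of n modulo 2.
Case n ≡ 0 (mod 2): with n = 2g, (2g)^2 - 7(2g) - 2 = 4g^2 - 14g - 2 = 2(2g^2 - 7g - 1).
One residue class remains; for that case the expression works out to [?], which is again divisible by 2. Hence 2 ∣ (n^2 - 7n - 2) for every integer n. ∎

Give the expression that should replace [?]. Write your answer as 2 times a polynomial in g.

2(2g^2 - 5g - 4)

Only n ≡ 1 (mod 2) is unaccounted for. Put n = 2g+1:
(2g+1)^2 - 7(2g+1) - 2 expands to 4g^2 - 10g - 8,
and factoring out 2 leaves 2(2g^2 - 5g - 4).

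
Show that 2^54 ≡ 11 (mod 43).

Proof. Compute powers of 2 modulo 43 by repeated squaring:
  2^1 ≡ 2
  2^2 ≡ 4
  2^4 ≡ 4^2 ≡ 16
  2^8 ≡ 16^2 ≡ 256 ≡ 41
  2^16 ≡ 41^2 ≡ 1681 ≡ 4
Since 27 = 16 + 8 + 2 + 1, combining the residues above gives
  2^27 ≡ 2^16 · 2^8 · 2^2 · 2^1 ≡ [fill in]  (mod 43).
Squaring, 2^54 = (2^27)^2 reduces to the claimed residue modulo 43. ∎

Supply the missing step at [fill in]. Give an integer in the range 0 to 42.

Multiply the listed residues: 4 · 41 · 4 · 2 = 164 → 656 → 1312.
Reducing modulo 43: 1312 = 30·43 + 22, so 2^27 ≡ 22.

22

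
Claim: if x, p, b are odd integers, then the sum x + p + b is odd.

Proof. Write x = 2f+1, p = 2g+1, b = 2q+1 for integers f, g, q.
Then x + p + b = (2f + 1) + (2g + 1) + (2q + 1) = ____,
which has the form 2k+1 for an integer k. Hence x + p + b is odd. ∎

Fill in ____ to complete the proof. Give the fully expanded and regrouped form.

2(f + g + q + 1) + 1

(2f + 1) + (2g + 1) + (2q + 1) = 2f + 2g + 2q + 3
= 2(f + g + q + 1) + 1.
Since f + g + q + 1 is an integer, the sum is of the form 2k+1 for an integer k.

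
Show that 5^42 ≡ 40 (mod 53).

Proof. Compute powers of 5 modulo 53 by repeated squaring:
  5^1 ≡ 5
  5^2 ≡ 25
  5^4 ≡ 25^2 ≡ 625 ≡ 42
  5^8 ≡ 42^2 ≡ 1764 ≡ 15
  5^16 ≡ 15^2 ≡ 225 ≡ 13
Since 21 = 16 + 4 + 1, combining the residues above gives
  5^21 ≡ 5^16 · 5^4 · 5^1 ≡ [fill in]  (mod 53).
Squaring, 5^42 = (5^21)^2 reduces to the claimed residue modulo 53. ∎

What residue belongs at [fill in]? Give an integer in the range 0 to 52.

Multiply the listed residues: 13 · 42 · 5 = 546 → 2730.
Reducing modulo 53: 2730 = 51·53 + 27, so 5^21 ≡ 27.

27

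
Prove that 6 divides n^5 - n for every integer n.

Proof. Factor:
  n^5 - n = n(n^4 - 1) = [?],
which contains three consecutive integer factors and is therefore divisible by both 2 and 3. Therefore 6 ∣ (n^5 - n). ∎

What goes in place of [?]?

n^4 - 1 = (n^2 - 1)(n^2 + 1), and n^2 - 1 = (n-1)(n+1).
So n(n^4 - 1) = (n - 1)n(n + 1)(n^2 + 1).

(n - 1)n(n + 1)(n^2 + 1)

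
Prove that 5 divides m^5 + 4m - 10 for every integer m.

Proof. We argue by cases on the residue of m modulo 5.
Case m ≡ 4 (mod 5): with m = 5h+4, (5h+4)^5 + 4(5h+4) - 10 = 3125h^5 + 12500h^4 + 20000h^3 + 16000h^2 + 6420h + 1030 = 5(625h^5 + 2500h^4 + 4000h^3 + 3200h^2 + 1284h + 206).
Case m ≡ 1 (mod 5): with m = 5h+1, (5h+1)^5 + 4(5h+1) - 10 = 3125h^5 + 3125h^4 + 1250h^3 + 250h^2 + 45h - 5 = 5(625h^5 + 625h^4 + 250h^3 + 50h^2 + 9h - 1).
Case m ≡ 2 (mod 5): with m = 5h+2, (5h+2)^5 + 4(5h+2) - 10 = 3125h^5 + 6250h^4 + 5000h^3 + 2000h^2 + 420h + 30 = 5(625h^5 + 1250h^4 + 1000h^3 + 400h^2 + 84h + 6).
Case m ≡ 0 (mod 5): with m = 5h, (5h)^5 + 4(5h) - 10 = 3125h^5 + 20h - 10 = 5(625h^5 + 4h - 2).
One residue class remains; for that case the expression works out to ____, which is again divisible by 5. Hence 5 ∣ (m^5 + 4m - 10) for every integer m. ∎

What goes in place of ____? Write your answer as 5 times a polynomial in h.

The residues treated are {4, 1, 2, 0}, so the missing case is m ≡ 3 (mod 5); write m = 5h+3.
Then (5h+3)^5 + 4(5h+3) - 10 = 3125h^5 + 9375h^4 + 11250h^3 + 6750h^2 + 2045h + 245 = 5(625h^5 + 1875h^4 + 2250h^3 + 1350h^2 + 409h + 49).

5(625h^5 + 1875h^4 + 2250h^3 + 1350h^2 + 409h + 49)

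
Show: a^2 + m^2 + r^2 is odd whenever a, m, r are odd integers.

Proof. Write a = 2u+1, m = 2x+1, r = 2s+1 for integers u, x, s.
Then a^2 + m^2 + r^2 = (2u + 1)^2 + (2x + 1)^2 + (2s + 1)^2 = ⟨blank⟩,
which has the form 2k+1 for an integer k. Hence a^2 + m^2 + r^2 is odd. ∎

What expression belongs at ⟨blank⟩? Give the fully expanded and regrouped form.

2(2s^2 + 2s + 2u^2 + 2u + 2x^2 + 2x + 1) + 1

(2u + 1)^2 + (2x + 1)^2 + (2s + 1)^2 = 4s^2 + 4s + 4u^2 + 4u + 4x^2 + 4x + 3
= 2(2s^2 + 2s + 2u^2 + 2u + 2x^2 + 2x + 1) + 1.
Since 2s^2 + 2s + 2u^2 + 2u + 2x^2 + 2x + 1 is an integer, the sum of squares is of the form 2k+1 for an integer k.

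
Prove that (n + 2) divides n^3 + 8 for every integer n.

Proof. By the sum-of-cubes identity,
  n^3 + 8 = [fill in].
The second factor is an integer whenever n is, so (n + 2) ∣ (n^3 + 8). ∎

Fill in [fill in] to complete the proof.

a^3 + b^3 = (a + b)(a^2 - ab + b^2). With a = n, b = 2:
n^3 + 8 = (n + 2)(n^2 - 2n + 4).

(n + 2)(n^2 - 2n + 4)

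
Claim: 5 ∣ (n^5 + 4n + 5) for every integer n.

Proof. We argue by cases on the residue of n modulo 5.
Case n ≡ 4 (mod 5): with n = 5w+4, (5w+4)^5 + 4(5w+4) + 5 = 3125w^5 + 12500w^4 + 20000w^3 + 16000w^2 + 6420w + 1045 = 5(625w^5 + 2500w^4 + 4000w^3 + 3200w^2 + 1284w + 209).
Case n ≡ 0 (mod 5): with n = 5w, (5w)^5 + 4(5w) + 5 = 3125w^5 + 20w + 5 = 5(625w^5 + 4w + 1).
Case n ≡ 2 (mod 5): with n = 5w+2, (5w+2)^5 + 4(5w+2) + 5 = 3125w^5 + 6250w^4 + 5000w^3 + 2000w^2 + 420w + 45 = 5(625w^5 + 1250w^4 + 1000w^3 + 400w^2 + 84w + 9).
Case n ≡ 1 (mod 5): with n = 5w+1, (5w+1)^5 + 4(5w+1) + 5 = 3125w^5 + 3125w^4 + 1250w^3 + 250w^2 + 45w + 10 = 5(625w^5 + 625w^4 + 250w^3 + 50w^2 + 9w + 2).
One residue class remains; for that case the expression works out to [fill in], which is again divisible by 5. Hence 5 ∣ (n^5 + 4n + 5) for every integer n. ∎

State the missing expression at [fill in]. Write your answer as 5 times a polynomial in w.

The residues treated are {4, 0, 2, 1}, so the missing case is n ≡ 3 (mod 5); write n = 5w+3.
Then (5w+3)^5 + 4(5w+3) + 5 = 3125w^5 + 9375w^4 + 11250w^3 + 6750w^2 + 2045w + 260 = 5(625w^5 + 1875w^4 + 2250w^3 + 1350w^2 + 409w + 52).

5(625w^5 + 1875w^4 + 2250w^3 + 1350w^2 + 409w + 52)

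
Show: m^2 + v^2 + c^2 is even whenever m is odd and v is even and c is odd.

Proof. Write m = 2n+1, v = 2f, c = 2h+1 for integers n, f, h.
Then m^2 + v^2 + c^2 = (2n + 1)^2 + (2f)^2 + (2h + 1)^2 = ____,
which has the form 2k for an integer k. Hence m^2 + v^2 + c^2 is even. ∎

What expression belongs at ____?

(2n + 1)^2 + (2f)^2 + (2h + 1)^2 = 4f^2 + 4h^2 + 4h + 4n^2 + 4n + 2
= 2(2f^2 + 2h^2 + 2h + 2n^2 + 2n + 1).
Since 2f^2 + 2h^2 + 2h + 2n^2 + 2n + 1 is an integer, the sum of squares is of the form 2k for an integer k.

2(2f^2 + 2h^2 + 2h + 2n^2 + 2n + 1)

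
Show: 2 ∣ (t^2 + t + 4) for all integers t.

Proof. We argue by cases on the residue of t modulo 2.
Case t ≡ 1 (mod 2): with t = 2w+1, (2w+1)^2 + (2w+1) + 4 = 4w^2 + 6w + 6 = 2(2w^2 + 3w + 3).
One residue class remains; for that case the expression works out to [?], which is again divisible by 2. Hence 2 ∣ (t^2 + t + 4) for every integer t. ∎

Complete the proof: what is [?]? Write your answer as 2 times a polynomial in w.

2(2w^2 + w + 2)

The residues treated are {1}, so the missing case is t ≡ 0 (mod 2); write t = 2w.
Then (2w)^2 + (2w) + 4 = 4w^2 + 2w + 4 = 2(2w^2 + w + 2).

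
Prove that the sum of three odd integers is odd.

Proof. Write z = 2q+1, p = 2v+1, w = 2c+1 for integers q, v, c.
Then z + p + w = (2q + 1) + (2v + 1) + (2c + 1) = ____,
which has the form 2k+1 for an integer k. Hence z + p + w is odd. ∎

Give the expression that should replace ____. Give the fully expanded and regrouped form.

(2q + 1) + (2v + 1) + (2c + 1) = 2c + 2q + 2v + 3
= 2(c + q + v + 1) + 1.
Since c + q + v + 1 is an integer, the sum is of the form 2k+1 for an integer k.

2(c + q + v + 1) + 1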